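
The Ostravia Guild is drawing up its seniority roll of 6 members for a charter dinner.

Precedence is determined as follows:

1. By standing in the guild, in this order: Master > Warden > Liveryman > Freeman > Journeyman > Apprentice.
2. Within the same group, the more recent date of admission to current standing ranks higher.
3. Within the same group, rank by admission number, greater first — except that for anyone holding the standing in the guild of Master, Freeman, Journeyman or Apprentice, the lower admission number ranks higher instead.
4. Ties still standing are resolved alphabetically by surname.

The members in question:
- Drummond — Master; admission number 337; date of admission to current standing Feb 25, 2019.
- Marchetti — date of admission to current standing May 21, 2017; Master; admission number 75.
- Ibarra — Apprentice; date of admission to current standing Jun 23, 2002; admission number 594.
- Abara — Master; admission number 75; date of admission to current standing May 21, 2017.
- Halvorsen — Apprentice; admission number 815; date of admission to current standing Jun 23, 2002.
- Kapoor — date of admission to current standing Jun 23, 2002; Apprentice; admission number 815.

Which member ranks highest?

Drummond

By standing in the guild: Drummond, Abara and Marchetti (Master); then Ibarra, Halvorsen and Kapoor (Apprentice).
Among Drummond, Abara and Marchetti, by date of admission to current standing (later first): Drummond (Feb 25, 2019) before Abara and Marchetti (May 21, 2017).
Abara and Marchetti both have admission number 75, so the next rule applies.
Among Abara and Marchetti, alphabetically by surname: Abara before Marchetti.
Ibarra, Halvorsen and Kapoor all have date of admission to current standing Jun 23, 2002, so the next rule applies.
Among Ibarra, Halvorsen and Kapoor, by admission number (lower first) (reversed rule for this group): Ibarra (594) before Halvorsen and Kapoor (815).
Among Halvorsen and Kapoor, alphabetically by surname: Halvorsen before Kapoor.
Order: Drummond, Abara, Marchetti, Ibarra, Halvorsen, Kapoor.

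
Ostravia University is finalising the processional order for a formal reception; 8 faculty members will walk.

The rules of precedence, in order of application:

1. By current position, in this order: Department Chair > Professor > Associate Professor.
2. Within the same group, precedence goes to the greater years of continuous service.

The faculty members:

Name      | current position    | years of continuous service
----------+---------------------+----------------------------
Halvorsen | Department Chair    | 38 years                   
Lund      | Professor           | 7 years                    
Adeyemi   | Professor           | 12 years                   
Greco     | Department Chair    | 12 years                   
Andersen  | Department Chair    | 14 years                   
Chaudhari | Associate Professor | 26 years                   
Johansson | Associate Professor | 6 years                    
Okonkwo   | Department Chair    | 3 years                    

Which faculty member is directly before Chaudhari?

Lund

By current position: Halvorsen, Andersen, Greco and Okonkwo (Department Chair); then Adeyemi and Lund (Professor); then Chaudhari and Johansson (Associate Professor).
Among Halvorsen, Andersen, Greco and Okonkwo, by years of continuous service (higher first): Halvorsen (38 years) before Andersen (14 years) before Greco (12 years) before Okonkwo (3 years).
Among Adeyemi and Lund, by years of continuous service (higher first): Adeyemi (12 years) before Lund (7 years).
Among Chaudhari and Johansson, by years of continuous service (higher first): Chaudhari (26 years) before Johansson (6 years).
Order: Halvorsen, Andersen, Greco, Okonkwo, Adeyemi, Lund, Chaudhari, Johansson.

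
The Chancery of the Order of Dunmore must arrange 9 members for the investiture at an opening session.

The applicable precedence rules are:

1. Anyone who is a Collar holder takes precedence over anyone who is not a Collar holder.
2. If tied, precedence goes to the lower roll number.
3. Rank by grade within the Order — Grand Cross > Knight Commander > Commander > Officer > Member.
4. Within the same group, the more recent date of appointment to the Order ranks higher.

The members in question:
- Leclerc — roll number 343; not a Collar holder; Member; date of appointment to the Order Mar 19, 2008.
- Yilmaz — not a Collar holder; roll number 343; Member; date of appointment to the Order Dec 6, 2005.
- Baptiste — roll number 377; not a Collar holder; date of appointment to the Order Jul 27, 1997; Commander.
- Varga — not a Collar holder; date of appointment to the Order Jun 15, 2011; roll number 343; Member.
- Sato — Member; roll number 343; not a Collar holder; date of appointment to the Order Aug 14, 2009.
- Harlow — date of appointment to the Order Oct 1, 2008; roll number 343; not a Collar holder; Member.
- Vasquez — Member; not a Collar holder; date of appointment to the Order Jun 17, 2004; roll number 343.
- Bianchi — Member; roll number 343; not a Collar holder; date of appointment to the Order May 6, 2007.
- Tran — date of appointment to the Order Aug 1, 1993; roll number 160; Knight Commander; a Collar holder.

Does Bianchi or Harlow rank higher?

By the first rule: Tran (a Collar holder); then Varga, Sato, Harlow, Leclerc, Bianchi, Yilmaz, Vasquez and Baptiste (each not a Collar holder).
Among Varga, Sato, Harlow, Leclerc, Bianchi, Yilmaz, Vasquez and Baptiste, by roll number (lower first): Varga, Sato, Harlow, Leclerc, Bianchi, Yilmaz and Vasquez (343) before Baptiste (377).
Varga, Sato, Harlow, Leclerc, Bianchi, Yilmaz and Vasquez are each Member, so the next rule applies.
Among Varga, Sato, Harlow, Leclerc, Bianchi, Yilmaz and Vasquez, by date of appointment to the Order (later first): Varga (Jun 15, 2011) before Sato (Aug 14, 2009) before Harlow (Oct 1, 2008) before Leclerc (Mar 19, 2008) before Bianchi (May 6, 2007) before Yilmaz (Dec 6, 2005) before Vasquez (Jun 17, 2004).
So Harlow takes precedence.

Harlow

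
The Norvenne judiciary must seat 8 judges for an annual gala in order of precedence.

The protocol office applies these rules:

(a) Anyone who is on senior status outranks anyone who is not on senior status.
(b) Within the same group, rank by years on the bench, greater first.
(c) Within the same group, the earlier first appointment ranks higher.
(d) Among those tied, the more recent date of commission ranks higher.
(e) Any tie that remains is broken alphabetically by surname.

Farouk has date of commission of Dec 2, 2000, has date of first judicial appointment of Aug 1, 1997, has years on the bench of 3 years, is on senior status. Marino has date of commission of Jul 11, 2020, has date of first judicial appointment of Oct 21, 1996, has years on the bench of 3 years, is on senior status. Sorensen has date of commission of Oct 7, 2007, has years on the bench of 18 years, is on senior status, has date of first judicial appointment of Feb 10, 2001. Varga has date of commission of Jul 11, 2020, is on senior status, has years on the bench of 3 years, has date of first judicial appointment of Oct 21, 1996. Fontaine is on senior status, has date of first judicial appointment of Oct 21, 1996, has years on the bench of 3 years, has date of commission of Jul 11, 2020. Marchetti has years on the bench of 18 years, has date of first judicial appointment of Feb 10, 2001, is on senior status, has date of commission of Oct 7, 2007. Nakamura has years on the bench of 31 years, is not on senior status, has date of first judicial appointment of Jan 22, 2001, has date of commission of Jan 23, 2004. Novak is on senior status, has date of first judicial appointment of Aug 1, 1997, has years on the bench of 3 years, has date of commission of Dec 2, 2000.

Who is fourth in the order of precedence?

By the first rule: Marchetti, Sorensen, Fontaine, Marino, Varga, Farouk and Novak (each on senior status); then Nakamura (not on senior status).
Among Marchetti, Sorensen, Fontaine, Marino, Varga, Farouk and Novak, by years on the bench (higher first): Marchetti and Sorensen (18 years) before Fontaine, Marino, Varga, Farouk and Novak (3 years).
Marchetti and Sorensen both have date of first judicial appointment Feb 10, 2001, so the next rule applies.
Marchetti and Sorensen both have date of commission Oct 7, 2007, so the next rule applies.
Among Marchetti and Sorensen, alphabetically by surname: Marchetti before Sorensen.
Among Fontaine, Marino, Varga, Farouk and Novak, by date of first judicial appointment (earlier first): Fontaine, Marino and Varga (Oct 21, 1996) before Farouk and Novak (Aug 1, 1997).
Fontaine, Marino and Varga all have date of commission Jul 11, 2020, so the next rule applies.
Among Fontaine, Marino and Varga, alphabetically by surname: Fontaine before Marino before Varga.
Farouk and Novak both have date of commission Dec 2, 2000, so the next rule applies.
Among Farouk and Novak, alphabetically by surname: Farouk before Novak.
Order: Marchetti, Sorensen, Fontaine, Marino, Varga, Farouk, Novak, Nakamura.

Marino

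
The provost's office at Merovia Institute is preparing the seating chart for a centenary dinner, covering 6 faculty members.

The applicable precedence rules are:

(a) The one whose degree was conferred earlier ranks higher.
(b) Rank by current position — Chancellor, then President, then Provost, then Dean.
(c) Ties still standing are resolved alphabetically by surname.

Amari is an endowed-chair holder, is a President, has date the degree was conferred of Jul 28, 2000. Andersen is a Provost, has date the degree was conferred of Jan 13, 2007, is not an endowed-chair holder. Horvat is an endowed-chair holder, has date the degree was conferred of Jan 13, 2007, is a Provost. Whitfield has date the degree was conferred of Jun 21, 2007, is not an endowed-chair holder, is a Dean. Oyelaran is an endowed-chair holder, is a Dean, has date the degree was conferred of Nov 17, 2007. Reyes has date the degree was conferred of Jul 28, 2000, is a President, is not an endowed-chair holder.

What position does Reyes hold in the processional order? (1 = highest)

By date the degree was conferred (earlier first): Amari and Reyes (both Jul 28, 2000); then Andersen and Horvat (both Jan 13, 2007); then Whitfield (Jun 21, 2007); then Oyelaran (Nov 17, 2007).
Amari and Reyes are each President, so the next rule applies.
Among Amari and Reyes, alphabetically by surname: Amari before Reyes.
Andersen and Horvat are each Provost, so the next rule applies.
Among Andersen and Horvat, alphabetically by surname: Andersen before Horvat.
Order: Amari, Reyes, Andersen, Horvat, Whitfield, Oyelaran. So position 2.

2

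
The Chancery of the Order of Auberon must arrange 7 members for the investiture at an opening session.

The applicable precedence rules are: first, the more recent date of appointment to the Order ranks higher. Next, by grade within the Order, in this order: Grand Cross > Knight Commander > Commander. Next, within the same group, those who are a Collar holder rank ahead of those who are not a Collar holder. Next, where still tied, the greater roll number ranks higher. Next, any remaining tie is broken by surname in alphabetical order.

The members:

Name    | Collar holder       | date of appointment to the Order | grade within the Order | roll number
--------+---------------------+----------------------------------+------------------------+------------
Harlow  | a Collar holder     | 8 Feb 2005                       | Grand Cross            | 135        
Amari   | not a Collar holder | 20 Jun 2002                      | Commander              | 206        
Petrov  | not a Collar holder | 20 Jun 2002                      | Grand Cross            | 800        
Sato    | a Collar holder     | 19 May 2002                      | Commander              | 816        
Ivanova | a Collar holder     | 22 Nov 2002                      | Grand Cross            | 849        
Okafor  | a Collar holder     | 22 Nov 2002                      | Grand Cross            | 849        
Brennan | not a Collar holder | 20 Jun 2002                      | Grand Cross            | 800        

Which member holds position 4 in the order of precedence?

Brennan

By date of appointment to the Order (later first): Harlow (8 Feb 2005); then Ivanova and Okafor (both 22 Nov 2002); then Brennan, Petrov and Amari (each 20 Jun 2002); then Sato (19 May 2002).
Ivanova and Okafor are each Grand Cross, so the next rule applies.
Ivanova and Okafor are each a Collar holder, so the next rule applies.
Ivanova and Okafor both have roll number 849, so the next rule applies.
Among Ivanova and Okafor, alphabetically by surname: Ivanova before Okafor.
Among Brennan, Petrov and Amari, by grade within the Order: Brennan and Petrov (Grand Cross) before Amari (Commander).
Brennan and Petrov are each not a Collar holder, so the next rule applies.
Brennan and Petrov both have roll number 800, so the next rule applies.
Among Brennan and Petrov, alphabetically by surname: Brennan before Petrov.
Order: Harlow, Ivanova, Okafor, Brennan, Petrov, Amari, Sato.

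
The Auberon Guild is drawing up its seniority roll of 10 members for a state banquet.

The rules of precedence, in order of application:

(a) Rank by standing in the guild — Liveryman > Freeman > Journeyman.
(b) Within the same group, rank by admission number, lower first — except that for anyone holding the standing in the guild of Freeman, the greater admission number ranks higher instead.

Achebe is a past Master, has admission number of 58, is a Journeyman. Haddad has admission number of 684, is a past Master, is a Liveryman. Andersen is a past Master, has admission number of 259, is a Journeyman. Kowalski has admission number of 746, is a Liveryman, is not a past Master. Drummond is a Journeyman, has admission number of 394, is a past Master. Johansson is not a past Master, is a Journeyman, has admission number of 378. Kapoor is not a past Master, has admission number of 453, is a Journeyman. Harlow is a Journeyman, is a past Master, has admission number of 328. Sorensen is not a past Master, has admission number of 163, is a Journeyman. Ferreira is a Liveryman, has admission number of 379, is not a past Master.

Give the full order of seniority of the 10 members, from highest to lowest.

Ferreira, Haddad, Kowalski, Achebe, Sorensen, Andersen, Harlow, Johansson, Drummond, Kapoor

By standing in the guild: Ferreira, Haddad and Kowalski (Liveryman); then Achebe, Sorensen, Andersen, Harlow, Johansson, Drummond and Kapoor (Journeyman).
Among Ferreira, Haddad and Kowalski, by admission number (lower first): Ferreira (379) before Haddad (684) before Kowalski (746).
Among Achebe, Sorensen, Andersen, Harlow, Johansson, Drummond and Kapoor, by admission number (lower first): Achebe (58) before Sorensen (163) before Andersen (259) before Harlow (328) before Johansson (378) before Drummond (394) before Kapoor (453).
Full order: Ferreira, Haddad, Kowalski, Achebe, Sorensen, Andersen, Harlow, Johansson, Drummond, Kapoor.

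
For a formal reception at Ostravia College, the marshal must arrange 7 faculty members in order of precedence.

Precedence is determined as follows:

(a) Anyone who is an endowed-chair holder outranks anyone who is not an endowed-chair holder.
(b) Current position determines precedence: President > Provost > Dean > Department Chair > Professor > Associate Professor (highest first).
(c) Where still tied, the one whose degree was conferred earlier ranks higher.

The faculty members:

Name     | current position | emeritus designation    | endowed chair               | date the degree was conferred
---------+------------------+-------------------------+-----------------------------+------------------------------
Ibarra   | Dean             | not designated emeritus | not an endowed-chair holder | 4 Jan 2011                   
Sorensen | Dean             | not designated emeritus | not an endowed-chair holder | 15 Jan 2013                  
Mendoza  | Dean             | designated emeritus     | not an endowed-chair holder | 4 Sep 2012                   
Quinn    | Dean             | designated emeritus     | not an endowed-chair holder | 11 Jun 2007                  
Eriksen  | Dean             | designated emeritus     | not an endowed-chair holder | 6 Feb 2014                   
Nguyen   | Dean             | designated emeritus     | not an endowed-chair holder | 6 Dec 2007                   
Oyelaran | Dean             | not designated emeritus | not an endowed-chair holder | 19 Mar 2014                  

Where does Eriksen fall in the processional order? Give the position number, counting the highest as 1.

6

By the first rule: Quinn, Nguyen, Ibarra, Mendoza, Sorensen, Eriksen and Oyelaran (each not an endowed-chair holder).
Quinn, Nguyen, Ibarra, Mendoza, Sorensen, Eriksen and Oyelaran are each Dean, so the next rule applies.
Among Quinn, Nguyen, Ibarra, Mendoza, Sorensen, Eriksen and Oyelaran, by date the degree was conferred (earlier first): Quinn (11 Jun 2007) before Nguyen (6 Dec 2007) before Ibarra (4 Jan 2011) before Mendoza (4 Sep 2012) before Sorensen (15 Jan 2013) before Eriksen (6 Feb 2014) before Oyelaran (19 Mar 2014).
Order: Quinn, Nguyen, Ibarra, Mendoza, Sorensen, Eriksen, Oyelaran. So position 6.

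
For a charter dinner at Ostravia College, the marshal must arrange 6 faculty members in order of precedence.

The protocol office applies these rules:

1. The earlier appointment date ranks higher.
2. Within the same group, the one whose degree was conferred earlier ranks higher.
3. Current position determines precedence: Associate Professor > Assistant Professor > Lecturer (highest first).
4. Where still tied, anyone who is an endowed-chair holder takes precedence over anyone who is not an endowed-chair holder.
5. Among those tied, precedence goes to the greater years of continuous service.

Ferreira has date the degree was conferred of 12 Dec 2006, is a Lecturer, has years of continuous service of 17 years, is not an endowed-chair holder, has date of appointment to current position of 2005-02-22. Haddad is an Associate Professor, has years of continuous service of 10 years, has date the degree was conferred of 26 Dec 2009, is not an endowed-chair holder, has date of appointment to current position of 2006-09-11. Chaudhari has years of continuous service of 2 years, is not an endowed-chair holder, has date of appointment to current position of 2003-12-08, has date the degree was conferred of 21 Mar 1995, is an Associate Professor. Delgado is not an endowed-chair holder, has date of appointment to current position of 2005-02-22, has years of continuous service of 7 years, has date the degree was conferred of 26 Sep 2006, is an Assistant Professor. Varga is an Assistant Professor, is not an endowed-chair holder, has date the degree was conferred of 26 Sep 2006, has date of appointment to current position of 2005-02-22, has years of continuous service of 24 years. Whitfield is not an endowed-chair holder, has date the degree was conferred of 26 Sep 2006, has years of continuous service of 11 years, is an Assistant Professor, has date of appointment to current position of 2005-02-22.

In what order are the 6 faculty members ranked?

Chaudhari, Varga, Whitfield, Delgado, Ferreira, Haddad

By date of appointment to current position (earlier first): Chaudhari (2003-12-08); then Varga, Whitfield, Delgado and Ferreira (each 2005-02-22); then Haddad (2006-09-11).
Among Varga, Whitfield, Delgado and Ferreira, by date the degree was conferred (earlier first): Varga, Whitfield and Delgado (26 Sep 2006) before Ferreira (12 Dec 2006).
Varga, Whitfield and Delgado are each Assistant Professor, so the next rule applies.
Varga, Whitfield and Delgado are each not an endowed-chair holder, so the next rule applies.
Among Varga, Whitfield and Delgado, by years of continuous service (higher first): Varga (24 years) before Whitfield (11 years) before Delgado (7 years).
Full order: Chaudhari, Varga, Whitfield, Delgado, Ferreira, Haddad.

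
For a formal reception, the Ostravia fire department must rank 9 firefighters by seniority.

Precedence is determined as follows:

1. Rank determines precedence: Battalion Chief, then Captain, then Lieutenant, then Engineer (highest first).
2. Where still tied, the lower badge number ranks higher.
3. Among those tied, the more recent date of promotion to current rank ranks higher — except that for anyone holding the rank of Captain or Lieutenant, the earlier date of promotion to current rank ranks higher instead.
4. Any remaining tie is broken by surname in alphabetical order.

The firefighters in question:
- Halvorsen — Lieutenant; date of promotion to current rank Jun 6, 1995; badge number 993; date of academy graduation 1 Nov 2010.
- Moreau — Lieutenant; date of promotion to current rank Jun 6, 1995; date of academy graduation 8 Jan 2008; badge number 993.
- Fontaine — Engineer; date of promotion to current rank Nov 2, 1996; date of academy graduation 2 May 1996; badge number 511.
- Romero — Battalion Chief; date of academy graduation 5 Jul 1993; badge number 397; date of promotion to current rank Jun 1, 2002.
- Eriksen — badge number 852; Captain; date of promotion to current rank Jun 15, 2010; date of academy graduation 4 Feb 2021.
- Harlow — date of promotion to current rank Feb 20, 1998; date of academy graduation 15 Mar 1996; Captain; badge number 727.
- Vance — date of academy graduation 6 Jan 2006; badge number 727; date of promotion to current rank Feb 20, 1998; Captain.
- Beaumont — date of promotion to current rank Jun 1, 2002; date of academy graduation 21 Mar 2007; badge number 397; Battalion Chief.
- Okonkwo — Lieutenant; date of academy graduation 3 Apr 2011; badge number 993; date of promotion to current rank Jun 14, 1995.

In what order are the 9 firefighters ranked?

Beaumont, Romero, Harlow, Vance, Eriksen, Halvorsen, Moreau, Okonkwo, Fontaine

By rank: Beaumont and Romero (Battalion Chief); then Harlow, Vance and Eriksen (Captain); then Halvorsen, Moreau and Okonkwo (Lieutenant); then Fontaine (Engineer).
Beaumont and Romero both have badge number 397, so the next rule applies.
Beaumont and Romero both have date of promotion to current rank Jun 1, 2002, so the next rule applies.
Among Beaumont and Romero, alphabetically by surname: Beaumont before Romero.
Among Harlow, Vance and Eriksen, by badge number (lower first): Harlow and Vance (727) before Eriksen (852).
Harlow and Vance both have date of promotion to current rank Feb 20, 1998, so the next rule applies.
Among Harlow and Vance, alphabetically by surname: Harlow before Vance.
Halvorsen, Moreau and Okonkwo all have badge number 993, so the next rule applies.
Among Halvorsen, Moreau and Okonkwo, by date of promotion to current rank (earlier first) (reversed rule for this group): Halvorsen and Moreau (Jun 6, 1995) before Okonkwo (Jun 14, 1995).
Among Halvorsen and Moreau, alphabetically by surname: Halvorsen before Moreau.
Full order: Beaumont, Romero, Harlow, Vance, Eriksen, Halvorsen, Moreau, Okonkwo, Fontaine.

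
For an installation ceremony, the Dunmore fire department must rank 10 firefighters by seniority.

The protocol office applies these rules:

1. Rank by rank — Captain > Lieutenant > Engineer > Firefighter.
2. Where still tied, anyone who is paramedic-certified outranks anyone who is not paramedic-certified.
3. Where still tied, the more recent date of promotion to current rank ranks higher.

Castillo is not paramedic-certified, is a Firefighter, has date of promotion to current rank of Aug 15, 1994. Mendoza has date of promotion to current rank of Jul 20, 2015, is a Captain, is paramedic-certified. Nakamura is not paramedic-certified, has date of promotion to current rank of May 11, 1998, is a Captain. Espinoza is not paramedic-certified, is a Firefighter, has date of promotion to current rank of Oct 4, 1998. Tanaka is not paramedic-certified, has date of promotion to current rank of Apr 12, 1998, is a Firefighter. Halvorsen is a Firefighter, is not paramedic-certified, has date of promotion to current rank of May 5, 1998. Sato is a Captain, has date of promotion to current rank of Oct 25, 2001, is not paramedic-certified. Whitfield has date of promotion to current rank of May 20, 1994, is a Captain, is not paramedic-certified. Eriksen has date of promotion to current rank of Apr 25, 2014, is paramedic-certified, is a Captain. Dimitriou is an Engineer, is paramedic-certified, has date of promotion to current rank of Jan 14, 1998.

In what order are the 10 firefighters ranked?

By rank: Mendoza, Eriksen, Sato, Nakamura and Whitfield (Captain); then Dimitriou (Engineer); then Espinoza, Halvorsen, Tanaka and Castillo (Firefighter).
Among Mendoza, Eriksen, Sato, Nakamura and Whitfield, paramedic-certified before not paramedic-certified: Mendoza and Eriksen (paramedic-certified) before Sato, Nakamura and Whitfield (not paramedic-certified).
Among Mendoza and Eriksen, by date of promotion to current rank (later first): Mendoza (Jul 20, 2015) before Eriksen (Apr 25, 2014).
Among Sato, Nakamura and Whitfield, by date of promotion to current rank (later first): Sato (Oct 25, 2001) before Nakamura (May 11, 1998) before Whitfield (May 20, 1994).
Espinoza, Halvorsen, Tanaka and Castillo are each not paramedic-certified, so the next rule applies.
Among Espinoza, Halvorsen, Tanaka and Castillo, by date of promotion to current rank (later first): Espinoza (Oct 4, 1998) before Halvorsen (May 5, 1998) before Tanaka (Apr 12, 1998) before Castillo (Aug 15, 1994).
Full order: Mendoza, Eriksen, Sato, Nakamura, Whitfield, Dimitriou, Espinoza, Halvorsen, Tanaka, Castillo.

Mendoza, Eriksen, Sato, Nakamura, Whitfield, Dimitriou, Espinoza, Halvorsen, Tanaka, Castillo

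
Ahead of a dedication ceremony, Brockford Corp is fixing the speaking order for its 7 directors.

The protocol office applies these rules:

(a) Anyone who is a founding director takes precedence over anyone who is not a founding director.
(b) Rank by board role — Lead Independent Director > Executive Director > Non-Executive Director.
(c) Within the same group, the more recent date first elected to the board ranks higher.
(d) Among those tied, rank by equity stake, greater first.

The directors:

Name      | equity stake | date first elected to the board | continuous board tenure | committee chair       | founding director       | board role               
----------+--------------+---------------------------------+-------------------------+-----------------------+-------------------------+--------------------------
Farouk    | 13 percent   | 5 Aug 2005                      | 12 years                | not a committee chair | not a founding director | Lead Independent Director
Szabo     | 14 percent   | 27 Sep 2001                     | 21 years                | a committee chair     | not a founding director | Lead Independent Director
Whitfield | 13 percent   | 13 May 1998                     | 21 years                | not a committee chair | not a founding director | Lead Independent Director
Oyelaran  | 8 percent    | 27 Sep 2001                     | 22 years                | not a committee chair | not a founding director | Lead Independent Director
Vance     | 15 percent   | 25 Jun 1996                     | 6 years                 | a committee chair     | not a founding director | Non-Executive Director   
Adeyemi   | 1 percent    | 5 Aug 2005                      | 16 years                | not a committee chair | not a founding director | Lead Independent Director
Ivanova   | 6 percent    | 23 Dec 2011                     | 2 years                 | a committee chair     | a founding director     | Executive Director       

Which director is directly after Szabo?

By the first rule: Ivanova (a founding director); then Farouk, Adeyemi, Szabo, Oyelaran, Whitfield and Vance (each not a founding director).
Among Farouk, Adeyemi, Szabo, Oyelaran, Whitfield and Vance, by board role: Farouk, Adeyemi, Szabo, Oyelaran and Whitfield (Lead Independent Director) before Vance (Non-Executive Director).
Among Farouk, Adeyemi, Szabo, Oyelaran and Whitfield, by date first elected to the board (later first): Farouk and Adeyemi (5 Aug 2005) before Szabo and Oyelaran (27 Sep 2001) before Whitfield (13 May 1998).
Among Farouk and Adeyemi, by equity stake (higher first): Farouk (13 percent) before Adeyemi (1 percent).
Among Szabo and Oyelaran, by equity stake (higher first): Szabo (14 percent) before Oyelaran (8 percent).
Order: Ivanova, Farouk, Adeyemi, Szabo, Oyelaran, Whitfield, Vance.

Oyelaran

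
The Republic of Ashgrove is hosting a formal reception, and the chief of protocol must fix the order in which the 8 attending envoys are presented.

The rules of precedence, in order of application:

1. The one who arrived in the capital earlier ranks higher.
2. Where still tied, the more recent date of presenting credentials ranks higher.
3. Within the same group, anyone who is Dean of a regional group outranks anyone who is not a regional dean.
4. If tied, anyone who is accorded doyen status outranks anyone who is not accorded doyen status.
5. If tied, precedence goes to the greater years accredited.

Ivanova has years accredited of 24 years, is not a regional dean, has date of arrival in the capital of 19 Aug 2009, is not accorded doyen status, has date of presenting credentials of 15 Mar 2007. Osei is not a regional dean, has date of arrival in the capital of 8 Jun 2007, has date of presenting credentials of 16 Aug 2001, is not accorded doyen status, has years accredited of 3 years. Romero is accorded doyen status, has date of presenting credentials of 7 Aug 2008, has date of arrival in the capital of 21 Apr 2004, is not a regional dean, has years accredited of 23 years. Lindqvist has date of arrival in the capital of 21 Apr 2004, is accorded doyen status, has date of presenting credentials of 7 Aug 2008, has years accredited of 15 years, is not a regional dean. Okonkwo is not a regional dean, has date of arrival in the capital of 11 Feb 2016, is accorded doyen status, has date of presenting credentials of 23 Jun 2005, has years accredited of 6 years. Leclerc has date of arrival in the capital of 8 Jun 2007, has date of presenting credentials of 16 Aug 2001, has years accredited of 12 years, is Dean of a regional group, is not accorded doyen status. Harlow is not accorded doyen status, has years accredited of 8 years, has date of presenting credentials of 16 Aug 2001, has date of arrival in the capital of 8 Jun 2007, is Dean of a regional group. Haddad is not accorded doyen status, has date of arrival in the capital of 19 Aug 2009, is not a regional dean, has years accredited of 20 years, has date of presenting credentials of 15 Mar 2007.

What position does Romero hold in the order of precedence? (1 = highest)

1

By date of arrival in the capital (earlier first): Romero and Lindqvist (both 21 Apr 2004); then Leclerc, Harlow and Osei (each 8 Jun 2007); then Ivanova and Haddad (both 19 Aug 2009); then Okonkwo (11 Feb 2016).
Romero and Lindqvist both have date of presenting credentials 7 Aug 2008, so the next rule applies.
Romero and Lindqvist are each not a regional dean, so the next rule applies.
Romero and Lindqvist are each accorded doyen status, so the next rule applies.
Among Romero and Lindqvist, by years accredited (higher first): Romero (23 years) before Lindqvist (15 years).
Leclerc, Harlow and Osei all have date of presenting credentials 16 Aug 2001, so the next rule applies.
Among Leclerc, Harlow and Osei, Dean of a regional group before not a regional dean: Leclerc and Harlow (Dean of a regional group) before Osei (not a regional dean).
Leclerc and Harlow are each not accorded doyen status, so the next rule applies.
Among Leclerc and Harlow, by years accredited (higher first): Leclerc (12 years) before Harlow (8 years).
Ivanova and Haddad both have date of presenting credentials 15 Mar 2007, so the next rule applies.
Ivanova and Haddad are each not a regional dean, so the next rule applies.
Ivanova and Haddad are each not accorded doyen status, so the next rule applies.
Among Ivanova and Haddad, by years accredited (higher first): Ivanova (24 years) before Haddad (20 years).
Order: Romero, Lindqvist, Leclerc, Harlow, Osei, Ivanova, Haddad, Okonkwo. So position 1.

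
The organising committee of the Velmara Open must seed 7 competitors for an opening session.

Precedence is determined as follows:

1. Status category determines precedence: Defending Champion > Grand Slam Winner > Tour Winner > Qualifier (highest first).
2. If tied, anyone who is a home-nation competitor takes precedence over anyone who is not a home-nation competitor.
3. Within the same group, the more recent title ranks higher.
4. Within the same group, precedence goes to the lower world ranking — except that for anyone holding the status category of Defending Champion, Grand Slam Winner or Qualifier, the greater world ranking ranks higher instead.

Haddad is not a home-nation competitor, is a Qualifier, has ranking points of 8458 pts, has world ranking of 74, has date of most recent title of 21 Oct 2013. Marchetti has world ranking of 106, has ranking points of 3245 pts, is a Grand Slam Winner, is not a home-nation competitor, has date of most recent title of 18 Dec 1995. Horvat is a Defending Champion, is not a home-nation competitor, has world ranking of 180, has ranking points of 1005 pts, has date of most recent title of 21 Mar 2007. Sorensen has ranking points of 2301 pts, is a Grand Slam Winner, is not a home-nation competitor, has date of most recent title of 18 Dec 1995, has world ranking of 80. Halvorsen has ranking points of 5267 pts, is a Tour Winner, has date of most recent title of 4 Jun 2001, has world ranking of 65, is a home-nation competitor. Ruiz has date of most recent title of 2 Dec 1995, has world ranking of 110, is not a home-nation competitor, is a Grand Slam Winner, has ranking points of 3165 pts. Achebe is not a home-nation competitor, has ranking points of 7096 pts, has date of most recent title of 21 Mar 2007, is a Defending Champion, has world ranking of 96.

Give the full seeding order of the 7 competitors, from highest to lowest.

Horvat, Achebe, Marchetti, Sorensen, Ruiz, Halvorsen, Haddad

By status category: Horvat and Achebe (Defending Champion); then Marchetti, Sorensen and Ruiz (Grand Slam Winner); then Halvorsen (Tour Winner); then Haddad (Qualifier).
Horvat and Achebe are each not a home-nation competitor, so the next rule applies.
Horvat and Achebe both have date of most recent title 21 Mar 2007, so the next rule applies.
Among Horvat and Achebe, by world ranking (higher first) (reversed rule for this group): Horvat (180) before Achebe (96).
Marchetti, Sorensen and Ruiz are each not a home-nation competitor, so the next rule applies.
Among Marchetti, Sorensen and Ruiz, by date of most recent title (later first): Marchetti and Sorensen (18 Dec 1995) before Ruiz (2 Dec 1995).
Among Marchetti and Sorensen, by world ranking (higher first) (reversed rule for this group): Marchetti (106) before Sorensen (80).
Full order: Horvat, Achebe, Marchetti, Sorensen, Ruiz, Halvorsen, Haddad.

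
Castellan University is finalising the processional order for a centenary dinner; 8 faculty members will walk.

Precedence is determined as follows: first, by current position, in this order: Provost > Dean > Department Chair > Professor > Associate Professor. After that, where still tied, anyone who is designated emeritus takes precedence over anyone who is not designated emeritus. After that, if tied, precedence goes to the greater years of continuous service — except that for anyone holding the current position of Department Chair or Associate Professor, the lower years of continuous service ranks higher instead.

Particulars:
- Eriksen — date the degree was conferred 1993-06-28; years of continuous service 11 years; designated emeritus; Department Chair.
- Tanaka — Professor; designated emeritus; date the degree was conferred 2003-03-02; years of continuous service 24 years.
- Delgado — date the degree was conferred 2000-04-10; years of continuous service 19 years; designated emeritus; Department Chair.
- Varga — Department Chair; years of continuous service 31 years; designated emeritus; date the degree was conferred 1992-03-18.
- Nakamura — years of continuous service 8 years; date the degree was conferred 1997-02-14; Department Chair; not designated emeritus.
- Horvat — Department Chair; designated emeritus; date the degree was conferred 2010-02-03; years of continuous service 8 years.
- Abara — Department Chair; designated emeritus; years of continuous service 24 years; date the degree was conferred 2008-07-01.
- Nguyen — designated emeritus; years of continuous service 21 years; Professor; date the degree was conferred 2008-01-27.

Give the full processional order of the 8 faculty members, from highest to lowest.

By current position: Horvat, Eriksen, Delgado, Abara, Varga and Nakamura (Department Chair); then Tanaka and Nguyen (Professor).
Among Horvat, Eriksen, Delgado, Abara, Varga and Nakamura, designated emeritus before not designated emeritus: Horvat, Eriksen, Delgado, Abara and Varga (designated emeritus) before Nakamura (not designated emeritus).
Among Horvat, Eriksen, Delgado, Abara and Varga, by years of continuous service (lower first) (reversed rule for this group): Horvat (8 years) before Eriksen (11 years) before Delgado (19 years) before Abara (24 years) before Varga (31 years).
Tanaka and Nguyen are each designated emeritus, so the next rule applies.
Among Tanaka and Nguyen, by years of continuous service (higher first): Tanaka (24 years) before Nguyen (21 years).
Full order: Horvat, Eriksen, Delgado, Abara, Varga, Nakamura, Tanaka, Nguyen.

Horvat, Eriksen, Delgado, Abara, Varga, Nakamura, Tanaka, Nguyen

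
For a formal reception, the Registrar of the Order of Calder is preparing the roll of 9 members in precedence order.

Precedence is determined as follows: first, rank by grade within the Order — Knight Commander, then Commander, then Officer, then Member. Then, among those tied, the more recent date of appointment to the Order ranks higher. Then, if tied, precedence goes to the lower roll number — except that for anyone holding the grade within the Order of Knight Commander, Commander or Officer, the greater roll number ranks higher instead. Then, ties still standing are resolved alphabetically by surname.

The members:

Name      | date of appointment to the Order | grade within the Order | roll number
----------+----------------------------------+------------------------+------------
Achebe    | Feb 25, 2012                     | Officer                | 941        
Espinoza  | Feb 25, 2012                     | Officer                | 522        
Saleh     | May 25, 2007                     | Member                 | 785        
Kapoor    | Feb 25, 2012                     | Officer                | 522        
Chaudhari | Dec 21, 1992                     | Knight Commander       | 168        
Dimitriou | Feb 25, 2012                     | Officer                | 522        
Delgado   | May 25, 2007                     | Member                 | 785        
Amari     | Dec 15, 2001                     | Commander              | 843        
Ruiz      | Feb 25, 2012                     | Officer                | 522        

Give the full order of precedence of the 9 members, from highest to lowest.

By grade within the Order: Chaudhari (Knight Commander); then Amari (Commander); then Achebe, Dimitriou, Espinoza, Kapoor and Ruiz (Officer); then Delgado and Saleh (Member).
Achebe, Dimitriou, Espinoza, Kapoor and Ruiz all have date of appointment to the Order Feb 25, 2012, so the next rule applies.
Among Achebe, Dimitriou, Espinoza, Kapoor and Ruiz, by roll number (higher first) (reversed rule for this group): Achebe (941) before Dimitriou, Espinoza, Kapoor and Ruiz (522).
Among Dimitriou, Espinoza, Kapoor and Ruiz, alphabetically by surname: Dimitriou before Espinoza before Kapoor before Ruiz.
Delgado and Saleh both have date of appointment to the Order May 25, 2007, so the next rule applies.
Delgado and Saleh both have roll number 785, so the next rule applies.
Among Delgado and Saleh, alphabetically by surname: Delgado before Saleh.
Full order: Chaudhari, Amari, Achebe, Dimitriou, Espinoza, Kapoor, Ruiz, Delgado, Saleh.

Chaudhari, Amari, Achebe, Dimitriou, Espinoza, Kapoor, Ruiz, Delgado, Saleh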